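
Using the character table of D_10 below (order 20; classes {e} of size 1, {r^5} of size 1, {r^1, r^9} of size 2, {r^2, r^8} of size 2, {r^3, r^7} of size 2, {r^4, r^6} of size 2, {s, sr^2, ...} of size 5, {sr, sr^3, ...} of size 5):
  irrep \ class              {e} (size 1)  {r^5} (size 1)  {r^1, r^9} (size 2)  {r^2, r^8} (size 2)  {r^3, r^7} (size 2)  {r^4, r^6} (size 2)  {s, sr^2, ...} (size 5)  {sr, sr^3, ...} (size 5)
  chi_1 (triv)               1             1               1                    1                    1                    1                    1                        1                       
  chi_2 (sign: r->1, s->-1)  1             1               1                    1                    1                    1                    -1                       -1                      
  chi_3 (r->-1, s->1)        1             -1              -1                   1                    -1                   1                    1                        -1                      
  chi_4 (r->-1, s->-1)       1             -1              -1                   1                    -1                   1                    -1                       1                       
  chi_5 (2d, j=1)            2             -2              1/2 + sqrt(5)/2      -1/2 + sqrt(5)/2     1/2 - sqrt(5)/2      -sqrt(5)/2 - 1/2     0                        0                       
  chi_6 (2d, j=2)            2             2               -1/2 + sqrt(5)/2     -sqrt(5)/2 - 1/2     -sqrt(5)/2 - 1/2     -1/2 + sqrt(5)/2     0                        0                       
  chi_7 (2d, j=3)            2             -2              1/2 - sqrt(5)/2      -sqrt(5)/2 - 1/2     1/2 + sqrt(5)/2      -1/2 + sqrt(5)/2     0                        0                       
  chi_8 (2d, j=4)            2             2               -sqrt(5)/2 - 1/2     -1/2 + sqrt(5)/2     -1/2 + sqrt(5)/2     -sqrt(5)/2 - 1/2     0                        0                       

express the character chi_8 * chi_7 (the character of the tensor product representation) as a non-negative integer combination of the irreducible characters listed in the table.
chi_8 tensor chi_7 = chi_5 + chi_7 (all other irreducibles have multiplicity 0).

Explanation: The character of a tensor product is the pointwise product (chi_8 * chi_7)(C) = chi_8(C) * chi_7(C):
  {e}: (2)*(2), {r^5}: (2)*(-2), {r^1, r^9}: (-sqrt(5)/2 - 1/2)*(1/2 - sqrt(5)/2), {r^2, r^8}: (-1/2 + sqrt(5)/2)*(-sqrt(5)/2 - 1/2), {r^3, r^7}: (-1/2 + sqrt(5)/2)*(1/2 + sqrt(5)/2), {r^4, r^6}: (-sqrt(5)/2 - 1/2)*(-1/2 + sqrt(5)/2), {s, sr^2, ...}: (0)*(0), {sr, sr^3, ...}: (0)*(0)
so (chi_8 * chi_7) takes values
  {e} -> 4, {r^5} -> -4, {r^1, r^9} -> 1, {r^2, r^8} -> -1, {r^3, r^7} -> 1, {r^4, r^6} -> -1, {s, sr^2, ...} -> 0, {sr, sr^3, ...} -> 0.
Now take the inner product of this character with each irreducible chi from the table, <chi_8*chi_7, chi> = (1/20) sum_C |C| (chi_8*chi_7)(C) conj(chi(C)):
  <chi_8*chi_7, chi_1> = (1/20)[1*(4)*conj(1) + 1*(-4)*conj(1) + 2*(1)*conj(1) + 2*(-1)*conj(1) + 2*(1)*conj(1) + 2*(-1)*conj(1) + 5*(0)*conj(1) + 5*(0)*conj(1)]
      = (1/20)[(4) + (-4) + (2) + (-2) + (2) + (-2) + (0) + (0)] = 0/20 = 0
  <chi_8*chi_7, chi_2> = (1/20)[1*(4)*conj(1) + 1*(-4)*conj(1) + 2*(1)*conj(1) + 2*(-1)*conj(1) + 2*(1)*conj(1) + 2*(-1)*conj(1) + 5*(0)*conj(-1) + 5*(0)*conj(-1)]
      = (1/20)[(4) + (-4) + (2) + (-2) + (2) + (-2) + (0) + (0)] = 0/20 = 0
  <chi_8*chi_7, chi_3> = (1/20)[1*(4)*conj(1) + 1*(-4)*conj(-1) + 2*(1)*conj(-1) + 2*(-1)*conj(1) + 2*(1)*conj(-1) + 2*(-1)*conj(1) + 5*(0)*conj(1) + 5*(0)*conj(-1)]
      = (1/20)[(4) + (4) + (-2) + (-2) + (-2) + (-2) + (0) + (0)] = 0/20 = 0
  <chi_8*chi_7, chi_4> = (1/20)[1*(4)*conj(1) + 1*(-4)*conj(-1) + 2*(1)*conj(-1) + 2*(-1)*conj(1) + 2*(1)*conj(-1) + 2*(-1)*conj(1) + 5*(0)*conj(-1) + 5*(0)*conj(1)]
      = (1/20)[(4) + (4) + (-2) + (-2) + (-2) + (-2) + (0) + (0)] = 0/20 = 0
  <chi_8*chi_7, chi_5> = (1/20)[1*(4)*conj(2) + 1*(-4)*conj(-2) + 2*(1)*conj(1/2 + sqrt(5)/2) + 2*(-1)*conj(-1/2 + sqrt(5)/2) + 2*(1)*conj(1/2 - sqrt(5)/2) + 2*(-1)*conj(-sqrt(5)/2 - 1/2) + 5*(0)*conj(0) + 5*(0)*conj(0)]
      = (1/20)[(8) + (8) + (1 + sqrt(5)) + (1 - sqrt(5)) + (1 - sqrt(5)) + (1 + sqrt(5)) + (0) + (0)] = 20/20 = 1
  <chi_8*chi_7, chi_6> = (1/20)[1*(4)*conj(2) + 1*(-4)*conj(2) + 2*(1)*conj(-1/2 + sqrt(5)/2) + 2*(-1)*conj(-sqrt(5)/2 - 1/2) + 2*(1)*conj(-sqrt(5)/2 - 1/2) + 2*(-1)*conj(-1/2 + sqrt(5)/2) + 5*(0)*conj(0) + 5*(0)*conj(0)]
      = (1/20)[(8) + (-8) + (-1 + sqrt(5)) + (1 + sqrt(5)) + (-sqrt(5) - 1) + (1 - sqrt(5)) + (0) + (0)] = 0/20 = 0
  <chi_8*chi_7, chi_7> = (1/20)[1*(4)*conj(2) + 1*(-4)*conj(-2) + 2*(1)*conj(1/2 - sqrt(5)/2) + 2*(-1)*conj(-sqrt(5)/2 - 1/2) + 2*(1)*conj(1/2 + sqrt(5)/2) + 2*(-1)*conj(-1/2 + sqrt(5)/2) + 5*(0)*conj(0) + 5*(0)*conj(0)]
      = (1/20)[(8) + (8) + (1 - sqrt(5)) + (1 + sqrt(5)) + (1 + sqrt(5)) + (1 - sqrt(5)) + (0) + (0)] = 20/20 = 1
  <chi_8*chi_7, chi_8> = (1/20)[1*(4)*conj(2) + 1*(-4)*conj(2) + 2*(1)*conj(-sqrt(5)/2 - 1/2) + 2*(-1)*conj(-1/2 + sqrt(5)/2) + 2*(1)*conj(-1/2 + sqrt(5)/2) + 2*(-1)*conj(-sqrt(5)/2 - 1/2) + 5*(0)*conj(0) + 5*(0)*conj(0)]
      = (1/20)[(8) + (-8) + (-sqrt(5) - 1) + (1 - sqrt(5)) + (-1 + sqrt(5)) + (1 + sqrt(5)) + (0) + (0)] = 0/20 = 0
Hence the multiplicities are chi_5: 1, chi_7: 1. Dimension check: dim(chi_8)*dim(chi_7) = 2*2 = 4 and sum (mult * dim) = 1*2 + 1*2 = 4.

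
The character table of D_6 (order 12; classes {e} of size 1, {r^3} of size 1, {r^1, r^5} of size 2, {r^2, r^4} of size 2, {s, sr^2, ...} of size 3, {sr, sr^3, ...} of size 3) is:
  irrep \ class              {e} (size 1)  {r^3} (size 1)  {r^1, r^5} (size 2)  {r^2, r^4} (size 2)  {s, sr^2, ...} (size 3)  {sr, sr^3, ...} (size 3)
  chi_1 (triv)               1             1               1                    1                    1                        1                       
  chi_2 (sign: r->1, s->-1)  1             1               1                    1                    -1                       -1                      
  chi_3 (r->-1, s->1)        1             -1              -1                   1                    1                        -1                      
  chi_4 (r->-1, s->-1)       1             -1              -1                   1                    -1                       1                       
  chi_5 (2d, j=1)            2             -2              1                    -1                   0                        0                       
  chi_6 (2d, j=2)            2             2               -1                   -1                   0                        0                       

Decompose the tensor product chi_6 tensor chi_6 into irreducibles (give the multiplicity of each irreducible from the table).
chi_6 tensor chi_6 = chi_1 + chi_2 + chi_6 (all other irreducibles have multiplicity 0).

Proof sketch: The character of a tensor product is the pointwise product (chi_6 * chi_6)(C) = chi_6(C) * chi_6(C):
  {e}: (2)*(2), {r^3}: (2)*(2), {r^1, r^5}: (-1)*(-1), {r^2, r^4}: (-1)*(-1), {s, sr^2, ...}: (0)*(0), {sr, sr^3, ...}: (0)*(0)
so (chi_6 * chi_6) takes values
  {e} -> 4, {r^3} -> 4, {r^1, r^5} -> 1, {r^2, r^4} -> 1, {s, sr^2, ...} -> 0, {sr, sr^3, ...} -> 0.
Now take the inner product of this character with each irreducible chi from the table, <chi_6*chi_6, chi> = (1/12) sum_C |C| (chi_6*chi_6)(C) conj(chi(C)):
  <chi_6*chi_6, chi_1> = (1/12)[1*(4)*conj(1) + 1*(4)*conj(1) + 2*(1)*conj(1) + 2*(1)*conj(1) + 3*(0)*conj(1) + 3*(0)*conj(1)]
      = (1/12)[(4) + (4) + (2) + (2) + (0) + (0)] = 12/12 = 1
  <chi_6*chi_6, chi_2> = (1/12)[1*(4)*conj(1) + 1*(4)*conj(1) + 2*(1)*conj(1) + 2*(1)*conj(1) + 3*(0)*conj(-1) + 3*(0)*conj(-1)]
      = (1/12)[(4) + (4) + (2) + (2) + (0) + (0)] = 12/12 = 1
  <chi_6*chi_6, chi_3> = (1/12)[1*(4)*conj(1) + 1*(4)*conj(-1) + 2*(1)*conj(-1) + 2*(1)*conj(1) + 3*(0)*conj(1) + 3*(0)*conj(-1)]
      = (1/12)[(4) + (-4) + (-2) + (2) + (0) + (0)] = 0/12 = 0
  <chi_6*chi_6, chi_4> = (1/12)[1*(4)*conj(1) + 1*(4)*conj(-1) + 2*(1)*conj(-1) + 2*(1)*conj(1) + 3*(0)*conj(-1) + 3*(0)*conj(1)]
      = (1/12)[(4) + (-4) + (-2) + (2) + (0) + (0)] = 0/12 = 0
  <chi_6*chi_6, chi_5> = (1/12)[1*(4)*conj(2) + 1*(4)*conj(-2) + 2*(1)*conj(1) + 2*(1)*conj(-1) + 3*(0)*conj(0) + 3*(0)*conj(0)]
      = (1/12)[(8) + (-8) + (2) + (-2) + (0) + (0)] = 0/12 = 0
  <chi_6*chi_6, chi_6> = (1/12)[1*(4)*conj(2) + 1*(4)*conj(2) + 2*(1)*conj(-1) + 2*(1)*conj(-1) + 3*(0)*conj(0) + 3*(0)*conj(0)]
      = (1/12)[(8) + (8) + (-2) + (-2) + (0) + (0)] = 12/12 = 1
Hence the multiplicities are chi_1: 1, chi_2: 1, chi_6: 1. Dimension check: dim(chi_6)*dim(chi_6) = 2*2 = 4 and sum (mult * dim) = 1*1 + 1*1 + 1*2 = 4.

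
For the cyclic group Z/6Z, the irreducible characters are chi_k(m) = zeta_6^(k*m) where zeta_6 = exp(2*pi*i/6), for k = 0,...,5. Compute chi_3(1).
chi_3(1) = zeta_6^3 = -1

Explanation: chi_3(1) = zeta_6^(3*1) = zeta_6^3. Since zeta_6^6 = 1, this equals zeta_6^3 = exp(2*pi*i*3/6) = -1.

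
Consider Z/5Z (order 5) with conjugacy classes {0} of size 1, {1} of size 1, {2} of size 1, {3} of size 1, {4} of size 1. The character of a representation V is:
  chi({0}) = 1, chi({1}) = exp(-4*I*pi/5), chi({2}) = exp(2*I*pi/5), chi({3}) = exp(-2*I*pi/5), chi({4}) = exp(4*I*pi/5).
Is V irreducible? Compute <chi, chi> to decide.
Irreducible: <chi, chi> = 1.

Proof sketch: <chi, chi> = (1/|G|) sum_C |C| * |chi(C)|^2 = (1/5)[1*|1|^2 + 1*|exp(-4*I*pi/5)|^2 + 1*|exp(2*I*pi/5)|^2 + 1*|exp(-2*I*pi/5)|^2 + 1*|exp(4*I*pi/5)|^2]
  = (1/5)[(1) + (1) + (1) + (1) + (1)] = 5/5 = 1.
(Exp terms are combined using exp(i*s)*conj(exp(i*t)) = exp(i*(s-t)), and sums of them are collapsed using the identity that for every m > 1 the m distinct m-th roots of unity sum to 0, e.g. 1 + exp(2*I*pi/3) + exp(-2*I*pi/3) = 0.)
A character is irreducible iff <chi, chi> = 1, so this representation is irreducible.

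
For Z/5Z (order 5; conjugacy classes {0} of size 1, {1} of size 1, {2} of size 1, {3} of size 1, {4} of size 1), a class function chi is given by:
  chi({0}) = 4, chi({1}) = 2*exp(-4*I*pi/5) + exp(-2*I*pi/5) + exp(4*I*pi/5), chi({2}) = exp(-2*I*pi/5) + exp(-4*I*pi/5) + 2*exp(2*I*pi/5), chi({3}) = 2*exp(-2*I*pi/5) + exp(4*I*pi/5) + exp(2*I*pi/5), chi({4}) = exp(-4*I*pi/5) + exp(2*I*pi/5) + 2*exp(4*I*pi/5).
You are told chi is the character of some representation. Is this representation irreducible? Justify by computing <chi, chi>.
Not irreducible (reducible): <chi, chi> = 6 > 1.

Argument: <chi, chi> = (1/|G|) sum_C |C| * |chi(C)|^2 = (1/5)[1*|4|^2 + 1*|2*exp(-4*I*pi/5) + exp(-2*I*pi/5) + exp(4*I*pi/5)|^2 + 1*|exp(-2*I*pi/5) + exp(-4*I*pi/5) + 2*exp(2*I*pi/5)|^2 + 1*|2*exp(-2*I*pi/5) + exp(4*I*pi/5) + exp(2*I*pi/5)|^2 + 1*|exp(-4*I*pi/5) + exp(2*I*pi/5) + 2*exp(4*I*pi/5)|^2]
  = (1/5)[(16) + (6 + 4*exp(-2*I*pi/5) + exp(-4*I*pi/5) + exp(4*I*pi/5) + 4*exp(2*I*pi/5)) + (6 + 4*exp(-4*I*pi/5) + exp(-2*I*pi/5) + exp(2*I*pi/5) + 4*exp(4*I*pi/5)) + (6 + 4*exp(-4*I*pi/5) + exp(-2*I*pi/5) + exp(2*I*pi/5) + 4*exp(4*I*pi/5)) + (6 + 4*exp(-2*I*pi/5) + exp(-4*I*pi/5) + exp(4*I*pi/5) + 4*exp(2*I*pi/5))] = 30/5 = 6.
(Exp terms are combined using exp(i*s)*conj(exp(i*t)) = exp(i*(s-t)), and sums of them are collapsed using the identity that for every m > 1 the m distinct m-th roots of unity sum to 0, e.g. 1 + exp(2*I*pi/3) + exp(-2*I*pi/3) = 0.)
A character is irreducible iff <chi, chi> = 1, so this representation is reducible.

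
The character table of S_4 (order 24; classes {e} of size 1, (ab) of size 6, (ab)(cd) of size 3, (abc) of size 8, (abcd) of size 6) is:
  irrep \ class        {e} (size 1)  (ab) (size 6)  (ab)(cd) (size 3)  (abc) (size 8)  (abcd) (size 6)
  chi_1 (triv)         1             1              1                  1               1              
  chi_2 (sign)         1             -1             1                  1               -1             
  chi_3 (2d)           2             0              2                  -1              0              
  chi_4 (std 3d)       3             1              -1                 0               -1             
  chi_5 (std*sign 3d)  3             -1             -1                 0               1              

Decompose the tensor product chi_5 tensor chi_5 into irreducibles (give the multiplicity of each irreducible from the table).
chi_5 tensor chi_5 = chi_1 + chi_3 + chi_4 + chi_5 (all other irreducibles have multiplicity 0).

Solution. The character of a tensor product is the pointwise product (chi_5 * chi_5)(C) = chi_5(C) * chi_5(C):
  {e}: (3)*(3), (ab): (-1)*(-1), (ab)(cd): (-1)*(-1), (abc): (0)*(0), (abcd): (1)*(1)
so (chi_5 * chi_5) takes values
  {e} -> 9, (ab) -> 1, (ab)(cd) -> 1, (abc) -> 0, (abcd) -> 1.
Now take the inner product of this character with each irreducible chi from the table, <chi_5*chi_5, chi> = (1/24) sum_C |C| (chi_5*chi_5)(C) conj(chi(C)):
  <chi_5*chi_5, chi_1> = (1/24)[1*(9)*conj(1) + 6*(1)*conj(1) + 3*(1)*conj(1) + 8*(0)*conj(1) + 6*(1)*conj(1)]
      = (1/24)[(9) + (6) + (3) + (0) + (6)] = 24/24 = 1
  <chi_5*chi_5, chi_2> = (1/24)[1*(9)*conj(1) + 6*(1)*conj(-1) + 3*(1)*conj(1) + 8*(0)*conj(1) + 6*(1)*conj(-1)]
      = (1/24)[(9) + (-6) + (3) + (0) + (-6)] = 0/24 = 0
  <chi_5*chi_5, chi_3> = (1/24)[1*(9)*conj(2) + 6*(1)*conj(0) + 3*(1)*conj(2) + 8*(0)*conj(-1) + 6*(1)*conj(0)]
      = (1/24)[(18) + (0) + (6) + (0) + (0)] = 24/24 = 1
  <chi_5*chi_5, chi_4> = (1/24)[1*(9)*conj(3) + 6*(1)*conj(1) + 3*(1)*conj(-1) + 8*(0)*conj(0) + 6*(1)*conj(-1)]
      = (1/24)[(27) + (6) + (-3) + (0) + (-6)] = 24/24 = 1
  <chi_5*chi_5, chi_5> = (1/24)[1*(9)*conj(3) + 6*(1)*conj(-1) + 3*(1)*conj(-1) + 8*(0)*conj(0) + 6*(1)*conj(1)]
      = (1/24)[(27) + (-6) + (-3) + (0) + (6)] = 24/24 = 1
Hence the multiplicities are chi_1: 1, chi_3: 1, chi_4: 1, chi_5: 1. Dimension check: dim(chi_5)*dim(chi_5) = 3*3 = 9 and sum (mult * dim) = 1*1 + 1*2 + 1*3 + 1*3 = 9.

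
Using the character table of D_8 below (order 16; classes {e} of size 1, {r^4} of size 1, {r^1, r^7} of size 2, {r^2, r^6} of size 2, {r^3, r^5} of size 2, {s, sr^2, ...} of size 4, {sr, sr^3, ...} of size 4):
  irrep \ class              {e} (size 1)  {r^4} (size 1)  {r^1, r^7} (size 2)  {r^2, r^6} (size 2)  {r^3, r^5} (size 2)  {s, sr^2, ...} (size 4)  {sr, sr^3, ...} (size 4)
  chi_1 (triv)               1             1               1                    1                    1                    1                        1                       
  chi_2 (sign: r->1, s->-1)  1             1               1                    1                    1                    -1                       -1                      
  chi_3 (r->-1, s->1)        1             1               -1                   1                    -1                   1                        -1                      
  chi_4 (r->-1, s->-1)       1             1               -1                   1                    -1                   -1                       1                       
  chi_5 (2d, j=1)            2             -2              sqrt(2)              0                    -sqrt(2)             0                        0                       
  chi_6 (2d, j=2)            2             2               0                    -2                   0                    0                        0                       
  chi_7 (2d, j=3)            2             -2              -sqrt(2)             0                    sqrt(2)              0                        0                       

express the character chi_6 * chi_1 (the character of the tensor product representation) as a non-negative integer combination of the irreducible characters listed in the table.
chi_6 tensor chi_1 = chi_6 (all other irreducibles have multiplicity 0).

Explanation: The character of a tensor product is the pointwise product (chi_6 * chi_1)(C) = chi_6(C) * chi_1(C):
  {e}: (2)*(1), {r^4}: (2)*(1), {r^1, r^7}: (0)*(1), {r^2, r^6}: (-2)*(1), {r^3, r^5}: (0)*(1), {s, sr^2, ...}: (0)*(1), {sr, sr^3, ...}: (0)*(1)
so (chi_6 * chi_1) takes values
  {e} -> 2, {r^4} -> 2, {r^1, r^7} -> 0, {r^2, r^6} -> -2, {r^3, r^5} -> 0, {s, sr^2, ...} -> 0, {sr, sr^3, ...} -> 0.
Now take the inner product of this character with each irreducible chi from the table, <chi_6*chi_1, chi> = (1/16) sum_C |C| (chi_6*chi_1)(C) conj(chi(C)):
  <chi_6*chi_1, chi_1> = (1/16)[1*(2)*conj(1) + 1*(2)*conj(1) + 2*(0)*conj(1) + 2*(-2)*conj(1) + 2*(0)*conj(1) + 4*(0)*conj(1) + 4*(0)*conj(1)]
      = (1/16)[(2) + (2) + (0) + (-4) + (0) + (0) + (0)] = 0/16 = 0
  <chi_6*chi_1, chi_2> = (1/16)[1*(2)*conj(1) + 1*(2)*conj(1) + 2*(0)*conj(1) + 2*(-2)*conj(1) + 2*(0)*conj(1) + 4*(0)*conj(-1) + 4*(0)*conj(-1)]
      = (1/16)[(2) + (2) + (0) + (-4) + (0) + (0) + (0)] = 0/16 = 0
  <chi_6*chi_1, chi_3> = (1/16)[1*(2)*conj(1) + 1*(2)*conj(1) + 2*(0)*conj(-1) + 2*(-2)*conj(1) + 2*(0)*conj(-1) + 4*(0)*conj(1) + 4*(0)*conj(-1)]
      = (1/16)[(2) + (2) + (0) + (-4) + (0) + (0) + (0)] = 0/16 = 0
  <chi_6*chi_1, chi_4> = (1/16)[1*(2)*conj(1) + 1*(2)*conj(1) + 2*(0)*conj(-1) + 2*(-2)*conj(1) + 2*(0)*conj(-1) + 4*(0)*conj(-1) + 4*(0)*conj(1)]
      = (1/16)[(2) + (2) + (0) + (-4) + (0) + (0) + (0)] = 0/16 = 0
  <chi_6*chi_1, chi_5> = (1/16)[1*(2)*conj(2) + 1*(2)*conj(-2) + 2*(0)*conj(sqrt(2)) + 2*(-2)*conj(0) + 2*(0)*conj(-sqrt(2)) + 4*(0)*conj(0) + 4*(0)*conj(0)]
      = (1/16)[(4) + (-4) + (0) + (0) + (0) + (0) + (0)] = 0/16 = 0
  <chi_6*chi_1, chi_6> = (1/16)[1*(2)*conj(2) + 1*(2)*conj(2) + 2*(0)*conj(0) + 2*(-2)*conj(-2) + 2*(0)*conj(0) + 4*(0)*conj(0) + 4*(0)*conj(0)]
      = (1/16)[(4) + (4) + (0) + (8) + (0) + (0) + (0)] = 16/16 = 1
  <chi_6*chi_1, chi_7> = (1/16)[1*(2)*conj(2) + 1*(2)*conj(-2) + 2*(0)*conj(-sqrt(2)) + 2*(-2)*conj(0) + 2*(0)*conj(sqrt(2)) + 4*(0)*conj(0) + 4*(0)*conj(0)]
      = (1/16)[(4) + (-4) + (0) + (0) + (0) + (0) + (0)] = 0/16 = 0
Hence the multiplicities are chi_6: 1. Dimension check: dim(chi_6)*dim(chi_1) = 2*1 = 2 and sum (mult * dim) = 1*2 = 2.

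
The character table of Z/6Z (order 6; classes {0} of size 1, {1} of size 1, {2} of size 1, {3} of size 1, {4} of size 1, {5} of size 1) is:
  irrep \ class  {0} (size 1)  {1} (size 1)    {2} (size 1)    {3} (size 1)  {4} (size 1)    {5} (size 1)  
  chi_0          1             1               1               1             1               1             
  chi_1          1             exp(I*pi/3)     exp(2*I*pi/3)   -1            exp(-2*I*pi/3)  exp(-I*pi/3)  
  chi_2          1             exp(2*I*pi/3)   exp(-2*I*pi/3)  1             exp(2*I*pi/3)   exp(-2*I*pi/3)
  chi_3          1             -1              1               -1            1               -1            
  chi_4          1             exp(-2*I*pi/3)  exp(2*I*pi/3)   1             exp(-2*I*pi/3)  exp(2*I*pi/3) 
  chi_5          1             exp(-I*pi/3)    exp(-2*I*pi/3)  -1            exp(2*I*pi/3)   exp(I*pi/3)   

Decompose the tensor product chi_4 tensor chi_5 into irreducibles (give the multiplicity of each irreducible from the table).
chi_4 tensor chi_5 = chi_3 (all other irreducibles have multiplicity 0).

The character of a tensor product is the pointwise product (chi_4 * chi_5)(C) = chi_4(C) * chi_5(C):
  {0}: (1)*(1), {1}: (exp(-2*I*pi/3))*(exp(-I*pi/3)), {2}: (exp(2*I*pi/3))*(exp(-2*I*pi/3)), {3}: (1)*(-1), {4}: (exp(-2*I*pi/3))*(exp(2*I*pi/3)), {5}: (exp(2*I*pi/3))*(exp(I*pi/3))
so (chi_4 * chi_5) takes values
  {0} -> 1, {1} -> -1, {2} -> 1, {3} -> -1, {4} -> 1, {5} -> -1.
Now take the inner product of this character with each irreducible chi from the table, <chi_4*chi_5, chi> = (1/6) sum_C |C| (chi_4*chi_5)(C) conj(chi(C)):
  <chi_4*chi_5, chi_0> = (1/6)[1*(1)*conj(1) + 1*(-1)*conj(1) + 1*(1)*conj(1) + 1*(-1)*conj(1) + 1*(1)*conj(1) + 1*(-1)*conj(1)]
      = (1/6)[(1) + (-1) + (1) + (-1) + (1) + (-1)] = 0/6 = 0
  <chi_4*chi_5, chi_1> = (1/6)[1*(1)*conj(1) + 1*(-1)*conj(exp(I*pi/3)) + 1*(1)*conj(exp(2*I*pi/3)) + 1*(-1)*conj(-1) + 1*(1)*conj(exp(-2*I*pi/3)) + 1*(-1)*conj(exp(-I*pi/3))]
      = (1/6)[(1) + (-exp(-I*pi/3)) + (exp(-2*I*pi/3)) + (1) + (exp(2*I*pi/3)) + (-exp(I*pi/3))] = 0/6 = 0
  <chi_4*chi_5, chi_2> = (1/6)[1*(1)*conj(1) + 1*(-1)*conj(exp(2*I*pi/3)) + 1*(1)*conj(exp(-2*I*pi/3)) + 1*(-1)*conj(1) + 1*(1)*conj(exp(2*I*pi/3)) + 1*(-1)*conj(exp(-2*I*pi/3))]
      = (1/6)[(1) + (-exp(-2*I*pi/3)) + (exp(2*I*pi/3)) + (-1) + (exp(-2*I*pi/3)) + (-exp(2*I*pi/3))] = 0/6 = 0
  <chi_4*chi_5, chi_3> = (1/6)[1*(1)*conj(1) + 1*(-1)*conj(-1) + 1*(1)*conj(1) + 1*(-1)*conj(-1) + 1*(1)*conj(1) + 1*(-1)*conj(-1)]
      = (1/6)[(1) + (1) + (1) + (1) + (1) + (1)] = 6/6 = 1
  <chi_4*chi_5, chi_4> = (1/6)[1*(1)*conj(1) + 1*(-1)*conj(exp(-2*I*pi/3)) + 1*(1)*conj(exp(2*I*pi/3)) + 1*(-1)*conj(1) + 1*(1)*conj(exp(-2*I*pi/3)) + 1*(-1)*conj(exp(2*I*pi/3))]
      = (1/6)[(1) + (-exp(2*I*pi/3)) + (exp(-2*I*pi/3)) + (-1) + (exp(2*I*pi/3)) + (-exp(-2*I*pi/3))] = 0/6 = 0
  <chi_4*chi_5, chi_5> = (1/6)[1*(1)*conj(1) + 1*(-1)*conj(exp(-I*pi/3)) + 1*(1)*conj(exp(-2*I*pi/3)) + 1*(-1)*conj(-1) + 1*(1)*conj(exp(2*I*pi/3)) + 1*(-1)*conj(exp(I*pi/3))]
      = (1/6)[(1) + (-exp(I*pi/3)) + (exp(2*I*pi/3)) + (1) + (exp(-2*I*pi/3)) + (-exp(-I*pi/3))] = 0/6 = 0
(Exp terms are combined using exp(i*s)*conj(exp(i*t)) = exp(i*(s-t)), and sums of them are collapsed using the identity that for every m > 1 the m distinct m-th roots of unity sum to 0, e.g. 1 + exp(2*I*pi/3) + exp(-2*I*pi/3) = 0.)
Hence the multiplicities are chi_3: 1. Dimension check: dim(chi_4)*dim(chi_5) = 1*1 = 1 and sum (mult * dim) = 1*1 = 1.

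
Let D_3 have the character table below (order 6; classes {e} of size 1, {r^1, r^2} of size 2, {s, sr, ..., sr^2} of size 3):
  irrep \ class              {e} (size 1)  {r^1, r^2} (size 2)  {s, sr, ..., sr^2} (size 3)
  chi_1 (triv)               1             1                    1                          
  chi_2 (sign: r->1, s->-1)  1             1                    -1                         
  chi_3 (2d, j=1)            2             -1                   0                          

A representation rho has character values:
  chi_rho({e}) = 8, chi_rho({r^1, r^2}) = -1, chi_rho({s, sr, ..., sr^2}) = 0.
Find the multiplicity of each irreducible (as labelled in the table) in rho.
Multiplicities: chi_1: 1, chi_2: 1, chi_3: 3.

Reasoning: Use <chi_rho, chi> = (1/|G|) sum_C |C| * chi_rho(C) * conj(chi(C)) with |G| = 6 for each irreducible chi in the table:
  <chi_rho, chi_1> = (1/6)[1*(8)*conj(1) + 2*(-1)*conj(1) + 3*(0)*conj(1)]
      = (1/6)[(8) + (-2) + (0)] = 6/6 = 1
  <chi_rho, chi_2> = (1/6)[1*(8)*conj(1) + 2*(-1)*conj(1) + 3*(0)*conj(-1)]
      = (1/6)[(8) + (-2) + (0)] = 6/6 = 1
  <chi_rho, chi_3> = (1/6)[1*(8)*conj(2) + 2*(-1)*conj(-1) + 3*(0)*conj(0)]
      = (1/6)[(16) + (2) + (0)] = 18/6 = 3
Dimension check: dim(rho) = sum (mult * dim) = 1*1 + 1*1 + 3*2 = 8 = chi_rho(e) = 8.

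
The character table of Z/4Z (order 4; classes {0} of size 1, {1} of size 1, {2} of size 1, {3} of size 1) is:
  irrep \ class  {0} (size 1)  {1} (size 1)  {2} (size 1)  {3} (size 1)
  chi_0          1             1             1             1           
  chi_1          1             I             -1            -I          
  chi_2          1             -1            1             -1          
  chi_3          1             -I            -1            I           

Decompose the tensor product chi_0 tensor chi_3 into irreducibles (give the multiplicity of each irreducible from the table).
chi_0 tensor chi_3 = chi_3 (all other irreducibles have multiplicity 0).

Justification: The character of a tensor product is the pointwise product (chi_0 * chi_3)(C) = chi_0(C) * chi_3(C):
  {0}: (1)*(1), {1}: (1)*(-I), {2}: (1)*(-1), {3}: (1)*(I)
so (chi_0 * chi_3) takes values
  {0} -> 1, {1} -> -I, {2} -> -1, {3} -> I.
Now take the inner product of this character with each irreducible chi from the table, <chi_0*chi_3, chi> = (1/4) sum_C |C| (chi_0*chi_3)(C) conj(chi(C)):
  <chi_0*chi_3, chi_0> = (1/4)[1*(1)*conj(1) + 1*(-I)*conj(1) + 1*(-1)*conj(1) + 1*(I)*conj(1)]
      = (1/4)[(1) + (-I) + (-1) + (I)] = 0/4 = 0
  <chi_0*chi_3, chi_1> = (1/4)[1*(1)*conj(1) + 1*(-I)*conj(I) + 1*(-1)*conj(-1) + 1*(I)*conj(-I)]
      = (1/4)[(1) + (-1) + (1) + (-1)] = 0/4 = 0
  <chi_0*chi_3, chi_2> = (1/4)[1*(1)*conj(1) + 1*(-I)*conj(-1) + 1*(-1)*conj(1) + 1*(I)*conj(-1)]
      = (1/4)[(1) + (I) + (-1) + (-I)] = 0/4 = 0
  <chi_0*chi_3, chi_3> = (1/4)[1*(1)*conj(1) + 1*(-I)*conj(-I) + 1*(-1)*conj(-1) + 1*(I)*conj(I)]
      = (1/4)[(1) + (1) + (1) + (1)] = 4/4 = 1
(Exp terms are combined using exp(i*s)*conj(exp(i*t)) = exp(i*(s-t)), and sums of them are collapsed using the identity that for every m > 1 the m distinct m-th roots of unity sum to 0, e.g. 1 + exp(2*I*pi/3) + exp(-2*I*pi/3) = 0.)
Hence the multiplicities are chi_3: 1. Dimension check: dim(chi_0)*dim(chi_3) = 1*1 = 1 and sum (mult * dim) = 1*1 = 1.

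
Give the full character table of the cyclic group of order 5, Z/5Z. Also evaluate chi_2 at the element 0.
Character table of Z/5Z (irreps indexed chi_0,...,chi_4 with chi_k(m) = zeta_5^(k*m), zeta_5 = exp(2*pi*i/5)):
  irrep \ class  {0} (size 1)  {1} (size 1)    {2} (size 1)    {3} (size 1)    {4} (size 1)  
  chi_0          1             1               1               1               1             
  chi_1          1             exp(2*I*pi/5)   exp(4*I*pi/5)   exp(-4*I*pi/5)  exp(-2*I*pi/5)
  chi_2          1             exp(4*I*pi/5)   exp(-2*I*pi/5)  exp(2*I*pi/5)   exp(-4*I*pi/5)
  chi_3          1             exp(-4*I*pi/5)  exp(2*I*pi/5)   exp(-2*I*pi/5)  exp(4*I*pi/5) 
  chi_4          1             exp(-2*I*pi/5)  exp(-4*I*pi/5)  exp(4*I*pi/5)   exp(2*I*pi/5) 

Spot check: chi_2(0) = zeta_5^(2*0) = zeta_5^0 = 1.

Argument: Z/5Z is abelian, so all 5 irreducible complex representations are 1-dimensional. They are given by chi_k(m) = zeta_5^(k*m) for k = 0,...,4. Row orthogonality: sum_m chi_k(m) conj(chi_l(m)) = 5 * [k = l].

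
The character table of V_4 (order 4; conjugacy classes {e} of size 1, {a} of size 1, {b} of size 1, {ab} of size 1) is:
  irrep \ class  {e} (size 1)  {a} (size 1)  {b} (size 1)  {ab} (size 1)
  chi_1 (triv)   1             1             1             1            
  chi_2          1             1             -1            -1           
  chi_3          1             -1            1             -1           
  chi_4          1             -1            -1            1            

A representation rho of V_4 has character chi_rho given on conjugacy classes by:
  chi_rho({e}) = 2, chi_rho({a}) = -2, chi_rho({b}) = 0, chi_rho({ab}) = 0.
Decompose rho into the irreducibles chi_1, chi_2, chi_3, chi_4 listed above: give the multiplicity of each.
Multiplicities: chi_1: 0, chi_2: 0, chi_3: 1, chi_4: 1.

Derivation: Use <chi_rho, chi> = (1/|G|) sum_C |C| * chi_rho(C) * conj(chi(C)) with |G| = 4 for each irreducible chi in the table:
  <chi_rho, chi_1> = (1/4)[1*(2)*conj(1) + 1*(-2)*conj(1) + 1*(0)*conj(1) + 1*(0)*conj(1)]
      = (1/4)[(2) + (-2) + (0) + (0)] = 0/4 = 0
  <chi_rho, chi_2> = (1/4)[1*(2)*conj(1) + 1*(-2)*conj(1) + 1*(0)*conj(-1) + 1*(0)*conj(-1)]
      = (1/4)[(2) + (-2) + (0) + (0)] = 0/4 = 0
  <chi_rho, chi_3> = (1/4)[1*(2)*conj(1) + 1*(-2)*conj(-1) + 1*(0)*conj(1) + 1*(0)*conj(-1)]
      = (1/4)[(2) + (2) + (0) + (0)] = 4/4 = 1
  <chi_rho, chi_4> = (1/4)[1*(2)*conj(1) + 1*(-2)*conj(-1) + 1*(0)*conj(-1) + 1*(0)*conj(1)]
      = (1/4)[(2) + (2) + (0) + (0)] = 4/4 = 1
Dimension check: dim(rho) = sum (mult * dim) = 0*1 + 0*1 + 1*1 + 1*1 = 2 = chi_rho(e) = 2.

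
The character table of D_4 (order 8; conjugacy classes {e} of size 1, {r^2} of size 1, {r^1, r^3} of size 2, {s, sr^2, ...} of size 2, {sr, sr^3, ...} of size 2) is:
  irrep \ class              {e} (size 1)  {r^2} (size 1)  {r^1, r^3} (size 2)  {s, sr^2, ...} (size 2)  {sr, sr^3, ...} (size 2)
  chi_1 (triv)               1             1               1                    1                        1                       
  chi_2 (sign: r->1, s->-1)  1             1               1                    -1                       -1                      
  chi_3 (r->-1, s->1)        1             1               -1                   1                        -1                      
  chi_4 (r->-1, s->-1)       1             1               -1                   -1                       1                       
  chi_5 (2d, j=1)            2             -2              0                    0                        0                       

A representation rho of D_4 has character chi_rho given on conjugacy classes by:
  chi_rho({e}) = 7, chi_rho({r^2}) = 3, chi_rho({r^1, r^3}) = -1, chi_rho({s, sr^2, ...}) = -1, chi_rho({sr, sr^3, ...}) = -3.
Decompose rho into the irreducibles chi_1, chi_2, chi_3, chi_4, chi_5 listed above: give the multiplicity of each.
Multiplicities: chi_1: 0, chi_2: 2, chi_3: 2, chi_4: 1, chi_5: 1.

Derivation: Use <chi_rho, chi> = (1/|G|) sum_C |C| * chi_rho(C) * conj(chi(C)) with |G| = 8 for each irreducible chi in the table:
  <chi_rho, chi_1> = (1/8)[1*(7)*conj(1) + 1*(3)*conj(1) + 2*(-1)*conj(1) + 2*(-1)*conj(1) + 2*(-3)*conj(1)]
      = (1/8)[(7) + (3) + (-2) + (-2) + (-6)] = 0/8 = 0
  <chi_rho, chi_2> = (1/8)[1*(7)*conj(1) + 1*(3)*conj(1) + 2*(-1)*conj(1) + 2*(-1)*conj(-1) + 2*(-3)*conj(-1)]
      = (1/8)[(7) + (3) + (-2) + (2) + (6)] = 16/8 = 2
  <chi_rho, chi_3> = (1/8)[1*(7)*conj(1) + 1*(3)*conj(1) + 2*(-1)*conj(-1) + 2*(-1)*conj(1) + 2*(-3)*conj(-1)]
      = (1/8)[(7) + (3) + (2) + (-2) + (6)] = 16/8 = 2
  <chi_rho, chi_4> = (1/8)[1*(7)*conj(1) + 1*(3)*conj(1) + 2*(-1)*conj(-1) + 2*(-1)*conj(-1) + 2*(-3)*conj(1)]
      = (1/8)[(7) + (3) + (2) + (2) + (-6)] = 8/8 = 1
  <chi_rho, chi_5> = (1/8)[1*(7)*conj(2) + 1*(3)*conj(-2) + 2*(-1)*conj(0) + 2*(-1)*conj(0) + 2*(-3)*conj(0)]
      = (1/8)[(14) + (-6) + (0) + (0) + (0)] = 8/8 = 1
Dimension check: dim(rho) = sum (mult * dim) = 0*1 + 2*1 + 2*1 + 1*1 + 1*2 = 7 = chi_rho(e) = 7.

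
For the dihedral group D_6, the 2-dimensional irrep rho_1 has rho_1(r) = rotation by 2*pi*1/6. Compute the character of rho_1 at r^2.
chi_{rho_1}(r^2) = 2*cos(2*pi*1*2/6) = -1

rho_1(r^2) is rotation by angle 2*pi*1*2/6, whose trace is 2*cos(2*pi*1*2/6) = -1.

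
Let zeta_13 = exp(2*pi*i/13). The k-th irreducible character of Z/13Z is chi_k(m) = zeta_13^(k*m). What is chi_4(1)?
chi_4(1) = zeta_13^4 = exp(8*I*pi/13)

Derivation: chi_4(1) = zeta_13^(4*1) = zeta_13^4. Since zeta_13^13 = 1, this equals zeta_13^4 = exp(2*pi*i*4/13) = exp(8*I*pi/13).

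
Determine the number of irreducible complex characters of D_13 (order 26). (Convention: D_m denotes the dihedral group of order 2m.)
8

Explanation: The number of irreducible complex representations of a finite group equals its number of conjugacy classes. D_13 has 8 conjugacy classes ((n+3)/2 for n odd), so D_13 (order 26) has exactly 8 irreducible complex representations.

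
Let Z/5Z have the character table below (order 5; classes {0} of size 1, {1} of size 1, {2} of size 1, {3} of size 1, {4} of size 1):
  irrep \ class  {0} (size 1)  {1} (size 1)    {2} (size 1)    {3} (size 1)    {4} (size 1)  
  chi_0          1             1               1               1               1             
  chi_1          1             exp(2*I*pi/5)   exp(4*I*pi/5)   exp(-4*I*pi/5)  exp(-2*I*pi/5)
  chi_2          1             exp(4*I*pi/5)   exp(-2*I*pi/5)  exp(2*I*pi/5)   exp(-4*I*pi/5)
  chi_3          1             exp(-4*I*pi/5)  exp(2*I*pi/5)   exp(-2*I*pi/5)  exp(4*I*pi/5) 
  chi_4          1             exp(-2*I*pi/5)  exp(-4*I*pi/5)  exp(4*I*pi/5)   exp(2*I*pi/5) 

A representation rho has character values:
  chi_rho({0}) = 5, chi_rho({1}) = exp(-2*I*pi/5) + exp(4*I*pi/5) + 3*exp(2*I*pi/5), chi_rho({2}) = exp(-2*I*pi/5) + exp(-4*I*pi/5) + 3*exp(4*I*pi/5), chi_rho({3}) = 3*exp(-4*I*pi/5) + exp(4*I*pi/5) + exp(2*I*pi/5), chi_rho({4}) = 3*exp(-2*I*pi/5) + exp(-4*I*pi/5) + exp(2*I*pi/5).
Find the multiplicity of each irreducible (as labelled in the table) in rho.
Multiplicities: chi_0: 0, chi_1: 3, chi_2: 1, chi_3: 0, chi_4: 1.

Reasoning: Use <chi_rho, chi> = (1/|G|) sum_C |C| * chi_rho(C) * conj(chi(C)) with |G| = 5 for each irreducible chi in the table:
  <chi_rho, chi_0> = (1/5)[1*(5)*conj(1) + 1*(exp(-2*I*pi/5) + exp(4*I*pi/5) + 3*exp(2*I*pi/5))*conj(1) + 1*(exp(-2*I*pi/5) + exp(-4*I*pi/5) + 3*exp(4*I*pi/5))*conj(1) + 1*(3*exp(-4*I*pi/5) + exp(4*I*pi/5) + exp(2*I*pi/5))*conj(1) + 1*(3*exp(-2*I*pi/5) + exp(-4*I*pi/5) + exp(2*I*pi/5))*conj(1)]
      = (1/5)[(5) + (exp(-2*I*pi/5) + exp(4*I*pi/5) + 3*exp(2*I*pi/5)) + (exp(-2*I*pi/5) + exp(-4*I*pi/5) + 3*exp(4*I*pi/5)) + (3*exp(-4*I*pi/5) + exp(4*I*pi/5) + exp(2*I*pi/5)) + (3*exp(-2*I*pi/5) + exp(-4*I*pi/5) + exp(2*I*pi/5))] = 0/5 = 0
  <chi_rho, chi_1> = (1/5)[1*(5)*conj(1) + 1*(exp(-2*I*pi/5) + exp(4*I*pi/5) + 3*exp(2*I*pi/5))*conj(exp(2*I*pi/5)) + 1*(exp(-2*I*pi/5) + exp(-4*I*pi/5) + 3*exp(4*I*pi/5))*conj(exp(4*I*pi/5)) + 1*(3*exp(-4*I*pi/5) + exp(4*I*pi/5) + exp(2*I*pi/5))*conj(exp(-4*I*pi/5)) + 1*(3*exp(-2*I*pi/5) + exp(-4*I*pi/5) + exp(2*I*pi/5))*conj(exp(-2*I*pi/5))]
      = (1/5)[(5) + (3 + exp(-4*I*pi/5) + exp(2*I*pi/5)) + (3 + exp(4*I*pi/5) + exp(2*I*pi/5)) + (3 + exp(-2*I*pi/5) + exp(-4*I*pi/5)) + (3 + exp(-2*I*pi/5) + exp(4*I*pi/5))] = 15/5 = 3
  <chi_rho, chi_2> = (1/5)[1*(5)*conj(1) + 1*(exp(-2*I*pi/5) + exp(4*I*pi/5) + 3*exp(2*I*pi/5))*conj(exp(4*I*pi/5)) + 1*(exp(-2*I*pi/5) + exp(-4*I*pi/5) + 3*exp(4*I*pi/5))*conj(exp(-2*I*pi/5)) + 1*(3*exp(-4*I*pi/5) + exp(4*I*pi/5) + exp(2*I*pi/5))*conj(exp(2*I*pi/5)) + 1*(3*exp(-2*I*pi/5) + exp(-4*I*pi/5) + exp(2*I*pi/5))*conj(exp(-4*I*pi/5))]
      = (1/5)[(5) + (1 + 3*exp(-2*I*pi/5) + exp(4*I*pi/5)) + (1 + 3*exp(-4*I*pi/5) + exp(-2*I*pi/5)) + (1 + exp(2*I*pi/5) + 3*exp(4*I*pi/5)) + (1 + exp(-4*I*pi/5) + 3*exp(2*I*pi/5))] = 5/5 = 1
  <chi_rho, chi_3> = (1/5)[1*(5)*conj(1) + 1*(exp(-2*I*pi/5) + exp(4*I*pi/5) + 3*exp(2*I*pi/5))*conj(exp(-4*I*pi/5)) + 1*(exp(-2*I*pi/5) + exp(-4*I*pi/5) + 3*exp(4*I*pi/5))*conj(exp(2*I*pi/5)) + 1*(3*exp(-4*I*pi/5) + exp(4*I*pi/5) + exp(2*I*pi/5))*conj(exp(-2*I*pi/5)) + 1*(3*exp(-2*I*pi/5) + exp(-4*I*pi/5) + exp(2*I*pi/5))*conj(exp(4*I*pi/5))]
      = (1/5)[(5) + (3*exp(-4*I*pi/5) + exp(-2*I*pi/5) + exp(2*I*pi/5)) + (exp(-4*I*pi/5) + exp(4*I*pi/5) + 3*exp(2*I*pi/5)) + (3*exp(-2*I*pi/5) + exp(-4*I*pi/5) + exp(4*I*pi/5)) + (exp(-2*I*pi/5) + exp(2*I*pi/5) + 3*exp(4*I*pi/5))] = 0/5 = 0
  <chi_rho, chi_4> = (1/5)[1*(5)*conj(1) + 1*(exp(-2*I*pi/5) + exp(4*I*pi/5) + 3*exp(2*I*pi/5))*conj(exp(-2*I*pi/5)) + 1*(exp(-2*I*pi/5) + exp(-4*I*pi/5) + 3*exp(4*I*pi/5))*conj(exp(-4*I*pi/5)) + 1*(3*exp(-4*I*pi/5) + exp(4*I*pi/5) + exp(2*I*pi/5))*conj(exp(4*I*pi/5)) + 1*(3*exp(-2*I*pi/5) + exp(-4*I*pi/5) + exp(2*I*pi/5))*conj(exp(2*I*pi/5))]
      = (1/5)[(5) + (1 + exp(-4*I*pi/5) + 3*exp(4*I*pi/5)) + (1 + 3*exp(-2*I*pi/5) + exp(2*I*pi/5)) + (1 + exp(-2*I*pi/5) + 3*exp(2*I*pi/5)) + (1 + 3*exp(-4*I*pi/5) + exp(4*I*pi/5))] = 5/5 = 1
(Exp terms are combined using exp(i*s)*conj(exp(i*t)) = exp(i*(s-t)), and sums of them are collapsed using the identity that for every m > 1 the m distinct m-th roots of unity sum to 0, e.g. 1 + exp(2*I*pi/3) + exp(-2*I*pi/3) = 0.)
Dimension check: dim(rho) = sum (mult * dim) = 0*1 + 3*1 + 1*1 + 0*1 + 1*1 = 5 = chi_rho(e) = 5.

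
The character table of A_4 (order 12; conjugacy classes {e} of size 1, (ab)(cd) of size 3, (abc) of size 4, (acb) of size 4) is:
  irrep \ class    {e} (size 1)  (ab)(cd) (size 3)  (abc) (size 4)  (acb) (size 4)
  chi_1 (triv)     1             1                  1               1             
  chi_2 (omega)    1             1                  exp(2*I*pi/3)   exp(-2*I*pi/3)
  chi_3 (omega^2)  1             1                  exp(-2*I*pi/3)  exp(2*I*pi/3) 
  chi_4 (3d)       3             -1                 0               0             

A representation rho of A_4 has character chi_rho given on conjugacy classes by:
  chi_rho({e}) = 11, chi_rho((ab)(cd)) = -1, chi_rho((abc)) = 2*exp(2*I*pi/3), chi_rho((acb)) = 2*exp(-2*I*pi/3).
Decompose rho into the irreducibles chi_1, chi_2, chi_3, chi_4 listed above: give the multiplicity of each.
Multiplicities: chi_1: 0, chi_2: 2, chi_3: 0, chi_4: 3.

Why: Use <chi_rho, chi> = (1/|G|) sum_C |C| * chi_rho(C) * conj(chi(C)) with |G| = 12 for each irreducible chi in the table:
  <chi_rho, chi_1> = (1/12)[1*(11)*conj(1) + 3*(-1)*conj(1) + 4*(2*exp(2*I*pi/3))*conj(1) + 4*(2*exp(-2*I*pi/3))*conj(1)]
      = (1/12)[(11) + (-3) + (8*exp(2*I*pi/3)) + (8*exp(-2*I*pi/3))] = 0/12 = 0
  <chi_rho, chi_2> = (1/12)[1*(11)*conj(1) + 3*(-1)*conj(1) + 4*(2*exp(2*I*pi/3))*conj(exp(2*I*pi/3)) + 4*(2*exp(-2*I*pi/3))*conj(exp(-2*I*pi/3))]
      = (1/12)[(11) + (-3) + (8) + (8)] = 24/12 = 2
  <chi_rho, chi_3> = (1/12)[1*(11)*conj(1) + 3*(-1)*conj(1) + 4*(2*exp(2*I*pi/3))*conj(exp(-2*I*pi/3)) + 4*(2*exp(-2*I*pi/3))*conj(exp(2*I*pi/3))]
      = (1/12)[(11) + (-3) + (8*exp(-2*I*pi/3)) + (8*exp(2*I*pi/3))] = 0/12 = 0
  <chi_rho, chi_4> = (1/12)[1*(11)*conj(3) + 3*(-1)*conj(-1) + 4*(2*exp(2*I*pi/3))*conj(0) + 4*(2*exp(-2*I*pi/3))*conj(0)]
      = (1/12)[(33) + (3) + (0) + (0)] = 36/12 = 3
(Exp terms are combined using exp(i*s)*conj(exp(i*t)) = exp(i*(s-t)), and sums of them are collapsed using the identity that for every m > 1 the m distinct m-th roots of unity sum to 0, e.g. 1 + exp(2*I*pi/3) + exp(-2*I*pi/3) = 0.)
Dimension check: dim(rho) = sum (mult * dim) = 0*1 + 2*1 + 0*1 + 3*3 = 11 = chi_rho(e) = 11.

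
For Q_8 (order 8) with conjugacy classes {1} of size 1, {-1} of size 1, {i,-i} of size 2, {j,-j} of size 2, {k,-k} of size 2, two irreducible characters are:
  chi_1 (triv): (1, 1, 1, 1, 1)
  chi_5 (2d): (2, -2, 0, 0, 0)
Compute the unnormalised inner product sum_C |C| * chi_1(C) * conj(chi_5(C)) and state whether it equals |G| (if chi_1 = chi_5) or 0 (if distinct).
Sum = 0; so <chi_1, chi_5> = 0 (distinct irreducibles are orthogonal).

Why: Compute term by term over conjugacy classes (|C| * chi_1(C) * conj(chi_5(C))):
  1*(1)*conj(2) + 1*(1)*conj(-2) + 2*(1)*conj(0) + 2*(1)*conj(0) + 2*(1)*conj(0)
  = (2) + (-2) + (0) + (0) + (0)
  = 0.
Dividing by |G| = 8 gives 0/8 = 0, matching the row-orthogonality relation <chi_1, chi_5> = [chi_1 = chi_5].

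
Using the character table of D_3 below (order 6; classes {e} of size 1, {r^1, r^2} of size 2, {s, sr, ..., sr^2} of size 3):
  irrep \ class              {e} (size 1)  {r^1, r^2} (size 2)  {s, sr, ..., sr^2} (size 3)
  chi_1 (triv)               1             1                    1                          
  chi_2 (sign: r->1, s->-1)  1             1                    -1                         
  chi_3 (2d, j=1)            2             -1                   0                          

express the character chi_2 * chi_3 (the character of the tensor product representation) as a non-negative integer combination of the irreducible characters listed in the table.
chi_2 tensor chi_3 = chi_3 (all other irreducibles have multiplicity 0).

Solution. The character of a tensor product is the pointwise product (chi_2 * chi_3)(C) = chi_2(C) * chi_3(C):
  {e}: (1)*(2), {r^1, r^2}: (1)*(-1), {s, sr, ..., sr^2}: (-1)*(0)
so (chi_2 * chi_3) takes values
  {e} -> 2, {r^1, r^2} -> -1, {s, sr, ..., sr^2} -> 0.
Now take the inner product of this character with each irreducible chi from the table, <chi_2*chi_3, chi> = (1/6) sum_C |C| (chi_2*chi_3)(C) conj(chi(C)):
  <chi_2*chi_3, chi_1> = (1/6)[1*(2)*conj(1) + 2*(-1)*conj(1) + 3*(0)*conj(1)]
      = (1/6)[(2) + (-2) + (0)] = 0/6 = 0
  <chi_2*chi_3, chi_2> = (1/6)[1*(2)*conj(1) + 2*(-1)*conj(1) + 3*(0)*conj(-1)]
      = (1/6)[(2) + (-2) + (0)] = 0/6 = 0
  <chi_2*chi_3, chi_3> = (1/6)[1*(2)*conj(2) + 2*(-1)*conj(-1) + 3*(0)*conj(0)]
      = (1/6)[(4) + (2) + (0)] = 6/6 = 1
Hence the multiplicities are chi_3: 1. Dimension check: dim(chi_2)*dim(chi_3) = 1*2 = 2 and sum (mult * dim) = 1*2 = 2.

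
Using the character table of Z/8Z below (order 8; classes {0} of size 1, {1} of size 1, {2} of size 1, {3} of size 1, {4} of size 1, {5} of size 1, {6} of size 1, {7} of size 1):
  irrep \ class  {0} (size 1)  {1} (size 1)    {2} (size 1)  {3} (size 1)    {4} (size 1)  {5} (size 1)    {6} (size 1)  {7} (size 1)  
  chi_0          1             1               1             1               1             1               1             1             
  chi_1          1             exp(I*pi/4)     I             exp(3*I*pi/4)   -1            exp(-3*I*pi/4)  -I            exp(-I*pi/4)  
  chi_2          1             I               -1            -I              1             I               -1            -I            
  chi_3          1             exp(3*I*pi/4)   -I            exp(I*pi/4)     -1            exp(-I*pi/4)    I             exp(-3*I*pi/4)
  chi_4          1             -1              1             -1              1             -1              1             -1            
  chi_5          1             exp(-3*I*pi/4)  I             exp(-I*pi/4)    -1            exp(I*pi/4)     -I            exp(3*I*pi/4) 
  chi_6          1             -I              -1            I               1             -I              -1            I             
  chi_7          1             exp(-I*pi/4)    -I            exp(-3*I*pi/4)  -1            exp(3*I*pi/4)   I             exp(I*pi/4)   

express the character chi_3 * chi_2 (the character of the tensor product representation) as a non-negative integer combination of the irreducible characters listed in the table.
chi_3 tensor chi_2 = chi_5 (all other irreducibles have multiplicity 0).

Reasoning: The character of a tensor product is the pointwise product (chi_3 * chi_2)(C) = chi_3(C) * chi_2(C):
  {0}: (1)*(1), {1}: (exp(3*I*pi/4))*(I), {2}: (-I)*(-1), {3}: (exp(I*pi/4))*(-I), {4}: (-1)*(1), {5}: (exp(-I*pi/4))*(I), {6}: (I)*(-1), {7}: (exp(-3*I*pi/4))*(-I)
so (chi_3 * chi_2) takes values
  {0} -> 1, {1} -> exp(-3*I*pi/4), {2} -> I, {3} -> -exp(3*I*pi/4), {4} -> -1, {5} -> exp(I*pi/4), {6} -> -I, {7} -> -exp(-I*pi/4).
Now take the inner product of this character with each irreducible chi from the table, <chi_3*chi_2, chi> = (1/8) sum_C |C| (chi_3*chi_2)(C) conj(chi(C)):
  <chi_3*chi_2, chi_0> = (1/8)[1*(1)*conj(1) + 1*(exp(-3*I*pi/4))*conj(1) + 1*(I)*conj(1) + 1*(-exp(3*I*pi/4))*conj(1) + 1*(-1)*conj(1) + 1*(exp(I*pi/4))*conj(1) + 1*(-I)*conj(1) + 1*(-exp(-I*pi/4))*conj(1)]
      = (1/8)[(1) + (exp(-3*I*pi/4)) + (I) + (-exp(3*I*pi/4)) + (-1) + (exp(I*pi/4)) + (-I) + (-exp(-I*pi/4))] = 0/8 = 0
  <chi_3*chi_2, chi_1> = (1/8)[1*(1)*conj(1) + 1*(exp(-3*I*pi/4))*conj(exp(I*pi/4)) + 1*(I)*conj(I) + 1*(-exp(3*I*pi/4))*conj(exp(3*I*pi/4)) + 1*(-1)*conj(-1) + 1*(exp(I*pi/4))*conj(exp(-3*I*pi/4)) + 1*(-I)*conj(-I) + 1*(-exp(-I*pi/4))*conj(exp(-I*pi/4))]
      = (1/8)[(1) + (-1) + (1) + (-1) + (1) + (-1) + (1) + (-1)] = 0/8 = 0
  <chi_3*chi_2, chi_2> = (1/8)[1*(1)*conj(1) + 1*(exp(-3*I*pi/4))*conj(I) + 1*(I)*conj(-1) + 1*(-exp(3*I*pi/4))*conj(-I) + 1*(-1)*conj(1) + 1*(exp(I*pi/4))*conj(I) + 1*(-I)*conj(-1) + 1*(-exp(-I*pi/4))*conj(-I)]
      = (1/8)[(1) + (-exp(-I*pi/4)) + (-I) + (-exp(-3*I*pi/4)) + (-1) + (-exp(3*I*pi/4)) + (I) + (-exp(I*pi/4))] = 0/8 = 0
  <chi_3*chi_2, chi_3> = (1/8)[1*(1)*conj(1) + 1*(exp(-3*I*pi/4))*conj(exp(3*I*pi/4)) + 1*(I)*conj(-I) + 1*(-exp(3*I*pi/4))*conj(exp(I*pi/4)) + 1*(-1)*conj(-1) + 1*(exp(I*pi/4))*conj(exp(-I*pi/4)) + 1*(-I)*conj(I) + 1*(-exp(-I*pi/4))*conj(exp(-3*I*pi/4))]
      = (1/8)[(1) + (I) + (-1) + (-I) + (1) + (I) + (-1) + (-I)] = 0/8 = 0
  <chi_3*chi_2, chi_4> = (1/8)[1*(1)*conj(1) + 1*(exp(-3*I*pi/4))*conj(-1) + 1*(I)*conj(1) + 1*(-exp(3*I*pi/4))*conj(-1) + 1*(-1)*conj(1) + 1*(exp(I*pi/4))*conj(-1) + 1*(-I)*conj(1) + 1*(-exp(-I*pi/4))*conj(-1)]
      = (1/8)[(1) + (-exp(-3*I*pi/4)) + (I) + (exp(3*I*pi/4)) + (-1) + (-exp(I*pi/4)) + (-I) + (exp(-I*pi/4))] = 0/8 = 0
  <chi_3*chi_2, chi_5> = (1/8)[1*(1)*conj(1) + 1*(exp(-3*I*pi/4))*conj(exp(-3*I*pi/4)) + 1*(I)*conj(I) + 1*(-exp(3*I*pi/4))*conj(exp(-I*pi/4)) + 1*(-1)*conj(-1) + 1*(exp(I*pi/4))*conj(exp(I*pi/4)) + 1*(-I)*conj(-I) + 1*(-exp(-I*pi/4))*conj(exp(3*I*pi/4))]
      = (1/8)[(1) + (1) + (1) + (1) + (1) + (1) + (1) + (1)] = 8/8 = 1
  <chi_3*chi_2, chi_6> = (1/8)[1*(1)*conj(1) + 1*(exp(-3*I*pi/4))*conj(-I) + 1*(I)*conj(-1) + 1*(-exp(3*I*pi/4))*conj(I) + 1*(-1)*conj(1) + 1*(exp(I*pi/4))*conj(-I) + 1*(-I)*conj(-1) + 1*(-exp(-I*pi/4))*conj(I)]
      = (1/8)[(1) + (exp(-I*pi/4)) + (-I) + (exp(-3*I*pi/4)) + (-1) + (exp(3*I*pi/4)) + (I) + (exp(I*pi/4))] = 0/8 = 0
  <chi_3*chi_2, chi_7> = (1/8)[1*(1)*conj(1) + 1*(exp(-3*I*pi/4))*conj(exp(-I*pi/4)) + 1*(I)*conj(-I) + 1*(-exp(3*I*pi/4))*conj(exp(-3*I*pi/4)) + 1*(-1)*conj(-1) + 1*(exp(I*pi/4))*conj(exp(3*I*pi/4)) + 1*(-I)*conj(I) + 1*(-exp(-I*pi/4))*conj(exp(I*pi/4))]
      = (1/8)[(1) + (-I) + (-1) + (I) + (1) + (-I) + (-1) + (I)] = 0/8 = 0
(Exp terms are combined using exp(i*s)*conj(exp(i*t)) = exp(i*(s-t)), and sums of them are collapsed using the identity that for every m > 1 the m distinct m-th roots of unity sum to 0, e.g. 1 + exp(2*I*pi/3) + exp(-2*I*pi/3) = 0.)
Hence the multiplicities are chi_5: 1. Dimension check: dim(chi_3)*dim(chi_2) = 1*1 = 1 and sum (mult * dim) = 1*1 = 1.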